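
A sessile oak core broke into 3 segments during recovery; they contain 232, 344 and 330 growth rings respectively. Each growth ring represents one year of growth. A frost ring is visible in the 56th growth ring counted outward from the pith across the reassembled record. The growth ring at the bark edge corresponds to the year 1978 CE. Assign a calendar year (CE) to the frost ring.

1128 CE

Total growth rings = 232 + 344 + 330 = 906.
906 − 56 = 850 growth rings lie beyond the frost ring toward the bark edge.
Counting back 850 years from 1978 CE places the frost ring in 1978 − 850 = 1128 CE.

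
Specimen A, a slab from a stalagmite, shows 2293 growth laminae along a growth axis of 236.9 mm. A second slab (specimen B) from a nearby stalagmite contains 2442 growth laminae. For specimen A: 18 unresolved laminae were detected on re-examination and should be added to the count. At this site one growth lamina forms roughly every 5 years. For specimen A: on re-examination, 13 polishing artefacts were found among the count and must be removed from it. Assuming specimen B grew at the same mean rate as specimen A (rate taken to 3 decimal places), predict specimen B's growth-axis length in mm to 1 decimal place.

Specimen A: adjusted count: 2293 − 13 + 18 = 2298 growth laminae.
Specimen A: 2298 growth laminae at 5 years each span 2298 × 5 = 11490 years.
A: 236.9 mm over 11490 years gives 236.9 / 11490 ≈ 0.021 mm/yr.
Specimen B: 2442 growth laminae at 5 years each span 2442 × 5 = 12210 years. For B, 0.021 mm/year × 12210 years = 256.4 mm.

256.4 mm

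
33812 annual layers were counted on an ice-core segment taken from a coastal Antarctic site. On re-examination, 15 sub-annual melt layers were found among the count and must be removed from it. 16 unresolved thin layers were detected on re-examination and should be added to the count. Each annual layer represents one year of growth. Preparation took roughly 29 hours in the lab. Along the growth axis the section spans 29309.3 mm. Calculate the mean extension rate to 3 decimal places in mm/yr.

0.867 mm/yr

True annual layer count = 33812 − 15 + 16 = 33813.
Mean rate = 29309.3 mm / 33813 years ≈ 0.867 mm/yr.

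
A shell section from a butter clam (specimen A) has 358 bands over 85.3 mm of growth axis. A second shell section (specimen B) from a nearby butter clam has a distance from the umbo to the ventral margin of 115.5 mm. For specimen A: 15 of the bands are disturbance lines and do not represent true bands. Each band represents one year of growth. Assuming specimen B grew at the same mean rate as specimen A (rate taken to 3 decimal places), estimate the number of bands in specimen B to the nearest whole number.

464 bands

Specimen A: correcting the raw count gives 358 − 15 = 343 true bands.
A: 85.3 mm over 343 years gives 85.3 / 343 ≈ 0.249 mm/year.
For B, 115.5 / 0.249 = 463.86 years ≈ 464 bands.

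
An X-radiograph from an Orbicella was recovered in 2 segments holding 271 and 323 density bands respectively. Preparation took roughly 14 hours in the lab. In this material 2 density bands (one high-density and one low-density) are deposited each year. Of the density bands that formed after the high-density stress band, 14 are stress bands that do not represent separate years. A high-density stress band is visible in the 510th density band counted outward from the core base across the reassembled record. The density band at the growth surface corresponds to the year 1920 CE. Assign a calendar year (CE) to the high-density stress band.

Total density bands = 271 + 323 = 594.
Between density band 510 and the growth surface there are 594 − 510 = 84 density bands.
Excluding 14 false density bands: 84 − 14 = 70.
70 density bands at 2 per year is 70 / 2 = 35 years.
Counting back 35 years from 1920 CE places the high-density stress band in 1920 − 35 = 1885 CE.

1885 CE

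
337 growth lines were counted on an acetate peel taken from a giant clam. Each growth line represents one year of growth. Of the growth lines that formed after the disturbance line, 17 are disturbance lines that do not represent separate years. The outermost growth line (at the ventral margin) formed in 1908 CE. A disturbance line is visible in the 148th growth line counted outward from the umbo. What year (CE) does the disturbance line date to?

1736 CE

The disturbance line sits at growth line 148 from the umbo, so 337 − 148 = 189 growth lines formed after it.
Removing the 17 false growth lines leaves 189 − 17 = 172 true growth lines beyond the disturbance line.
The growth line at the ventral margin is 1908 CE, so the disturbance line dates to 1908 − 172 = 1736 CE.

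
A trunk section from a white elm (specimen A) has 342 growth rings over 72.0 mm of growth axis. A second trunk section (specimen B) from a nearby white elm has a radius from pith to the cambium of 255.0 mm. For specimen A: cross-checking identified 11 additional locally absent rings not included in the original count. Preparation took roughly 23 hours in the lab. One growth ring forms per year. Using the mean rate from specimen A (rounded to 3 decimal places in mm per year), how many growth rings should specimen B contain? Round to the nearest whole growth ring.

1250 growth rings

Specimen A: after corrections the count is 342 + 11 = 353 growth rings.
A: Mean rate = 72.0 mm / 353 years ≈ 0.204 mm/yr.
B spans 255.0 / 0.204 = 1250.00 years ≈ 1250 growth rings.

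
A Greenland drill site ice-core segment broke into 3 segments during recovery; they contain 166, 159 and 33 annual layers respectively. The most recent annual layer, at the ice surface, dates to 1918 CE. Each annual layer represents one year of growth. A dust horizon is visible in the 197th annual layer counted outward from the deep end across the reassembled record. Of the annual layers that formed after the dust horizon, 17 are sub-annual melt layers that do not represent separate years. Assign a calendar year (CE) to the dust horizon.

1774 CE

Total annual layers = 166 + 159 + 33 = 358.
358 − 197 = 161 annual layers lie beyond the dust horizon toward the ice surface.
Excluding 17 false annual layers: 161 − 17 = 144.
Counting back 144 years from 1918 CE places the dust horizon in 1918 − 144 = 1774 CE.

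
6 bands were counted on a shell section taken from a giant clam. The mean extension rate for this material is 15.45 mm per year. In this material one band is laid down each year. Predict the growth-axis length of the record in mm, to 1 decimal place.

92.7 mm

6 years of growth are recorded.
Predicted length = 15.45 mm/year × 6 years = 92.7 mm.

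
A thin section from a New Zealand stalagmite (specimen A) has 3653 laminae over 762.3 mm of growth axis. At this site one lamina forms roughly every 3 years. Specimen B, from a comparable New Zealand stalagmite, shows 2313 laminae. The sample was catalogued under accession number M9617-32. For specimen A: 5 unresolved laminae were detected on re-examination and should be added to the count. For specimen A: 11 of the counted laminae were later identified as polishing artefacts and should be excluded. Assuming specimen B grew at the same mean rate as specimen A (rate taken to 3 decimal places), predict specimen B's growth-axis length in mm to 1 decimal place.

Specimen A: adjusted count: 3653 − 11 + 5 = 3647 laminae.
Specimen A: at 3 years per lamina, 3647 × 3 = 10941 years.
A: 762.3 mm over 10941 years gives 762.3 / 10941 ≈ 0.070 mm/yr.
Specimen B: multiplying by 3 years per lamina: 2313 × 3 = 6939 years. For B, 0.070 mm/year × 6939 years = 485.7 mm.

485.7 mm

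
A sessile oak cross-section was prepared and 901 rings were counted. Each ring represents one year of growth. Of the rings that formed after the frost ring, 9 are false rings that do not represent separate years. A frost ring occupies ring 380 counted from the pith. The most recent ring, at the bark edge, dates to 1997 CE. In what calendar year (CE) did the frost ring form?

1485 CE

Between ring 380 and the bark edge there are 901 − 380 = 521 rings.
Excluding 9 false rings: 521 − 9 = 512.
1997 − 512 = 1485 CE.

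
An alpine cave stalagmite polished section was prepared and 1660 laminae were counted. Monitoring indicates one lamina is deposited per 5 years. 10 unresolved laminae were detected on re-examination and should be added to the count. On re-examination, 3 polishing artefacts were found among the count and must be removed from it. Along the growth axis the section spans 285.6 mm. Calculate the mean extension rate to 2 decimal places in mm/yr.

0.03 mm/yr

Correcting the raw count gives 1660 − 3 + 10 = 1667 true laminae.
At 5 years per lamina, 1667 × 5 = 8335 years.
285.6 mm over 8335 years gives 285.6 / 8335 ≈ 0.03 mm/yr.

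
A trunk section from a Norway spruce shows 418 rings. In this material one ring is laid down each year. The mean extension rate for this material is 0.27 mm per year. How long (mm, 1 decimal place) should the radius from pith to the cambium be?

112.9 mm

The record spans 418 years at 0.27 mm per year.
Predicted length = 0.27 mm/year × 418 years = 112.9 mm.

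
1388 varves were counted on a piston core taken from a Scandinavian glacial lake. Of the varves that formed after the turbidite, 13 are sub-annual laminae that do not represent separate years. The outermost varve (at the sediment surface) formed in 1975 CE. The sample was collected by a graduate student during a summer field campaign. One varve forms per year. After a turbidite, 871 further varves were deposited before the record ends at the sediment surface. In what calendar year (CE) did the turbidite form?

1117 CE

871 varves formed after the turbidite.
Removing the 13 false varves leaves 871 − 13 = 858 true varves beyond the turbidite.
1975 − 858 = 1117 CE.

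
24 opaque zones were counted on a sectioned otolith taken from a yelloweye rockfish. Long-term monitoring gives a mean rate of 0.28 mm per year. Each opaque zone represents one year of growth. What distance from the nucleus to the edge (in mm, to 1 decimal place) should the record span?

6.7 mm

24 years of growth are recorded.
24 years at 0.28 mm/year gives 0.28 × 24 = 6.7 mm.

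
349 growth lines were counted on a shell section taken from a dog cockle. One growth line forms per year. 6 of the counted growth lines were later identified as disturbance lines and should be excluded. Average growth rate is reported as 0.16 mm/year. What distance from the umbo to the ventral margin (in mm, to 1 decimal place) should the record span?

54.9 mm

Adjusted count: 349 − 6 = 343 growth lines.
Length ≈ 0.16 × 343 = 54.9 mm.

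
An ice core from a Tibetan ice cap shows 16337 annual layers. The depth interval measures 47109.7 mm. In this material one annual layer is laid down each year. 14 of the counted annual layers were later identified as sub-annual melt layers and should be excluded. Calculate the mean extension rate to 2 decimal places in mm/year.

2.89 mm/year

Correcting the raw count gives 16337 − 14 = 16323 true annual layers.
47109.7 mm over 16323 years gives 47109.7 / 16323 ≈ 2.89 mm/year.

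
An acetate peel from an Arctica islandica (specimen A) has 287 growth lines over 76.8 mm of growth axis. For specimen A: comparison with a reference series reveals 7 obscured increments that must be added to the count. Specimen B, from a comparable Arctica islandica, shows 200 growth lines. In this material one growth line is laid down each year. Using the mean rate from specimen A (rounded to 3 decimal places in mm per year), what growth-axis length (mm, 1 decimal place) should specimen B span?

52.2 mm

Specimen A: adjusted count: 287 + 7 = 294 growth lines.
A: 76.8 mm over 294 years gives 76.8 / 294 ≈ 0.261 mm per year.
Length of B = 0.261 × 200 = 52.2 mm.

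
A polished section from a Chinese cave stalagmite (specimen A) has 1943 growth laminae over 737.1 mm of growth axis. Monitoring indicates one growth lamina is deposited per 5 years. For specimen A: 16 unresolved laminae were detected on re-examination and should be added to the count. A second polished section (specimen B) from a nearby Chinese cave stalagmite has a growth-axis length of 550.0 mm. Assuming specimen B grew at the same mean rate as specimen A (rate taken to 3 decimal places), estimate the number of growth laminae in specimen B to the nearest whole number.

Specimen A: after corrections the count is 1943 + 16 = 1959 growth laminae.
Specimen A: at 5 years per growth lamina, 1959 × 5 = 9795 years.
A: 737.1 mm over 9795 years gives 737.1 / 9795 ≈ 0.075 mm/year.
For B, 550.0 / 0.075 = 7333.33 years; at 5 years per growth lamina that is 7333.33 / 5 ≈ 1467 growth laminae.

1467 growth laminae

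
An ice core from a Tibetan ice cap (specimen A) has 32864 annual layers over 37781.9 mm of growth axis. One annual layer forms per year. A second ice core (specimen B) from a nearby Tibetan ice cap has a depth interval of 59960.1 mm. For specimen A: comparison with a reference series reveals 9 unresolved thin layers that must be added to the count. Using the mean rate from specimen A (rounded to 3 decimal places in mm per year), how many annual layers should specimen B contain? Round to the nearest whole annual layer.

52185 annual layers

Specimen A: correcting the raw count gives 32864 + 9 = 32873 true annual layers.
A: 37781.9 mm over 32873 years gives 37781.9 / 32873 ≈ 1.149 mm/yr.
For B, 59960.1 / 1.149 = 52184.60 years ≈ 52185 annual layers.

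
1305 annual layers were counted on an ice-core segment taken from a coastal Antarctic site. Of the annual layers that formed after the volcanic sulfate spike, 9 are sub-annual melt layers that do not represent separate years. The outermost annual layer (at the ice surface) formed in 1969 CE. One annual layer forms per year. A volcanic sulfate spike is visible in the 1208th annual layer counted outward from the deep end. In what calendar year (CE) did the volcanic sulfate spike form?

1881 CE

The volcanic sulfate spike sits at annual layer 1208 from the deep end, so 1305 − 1208 = 97 annual layers formed after it.
Removing the 9 false annual layers leaves 97 − 9 = 88 true annual layers beyond the volcanic sulfate spike.
1969 − 88 = 1881 CE.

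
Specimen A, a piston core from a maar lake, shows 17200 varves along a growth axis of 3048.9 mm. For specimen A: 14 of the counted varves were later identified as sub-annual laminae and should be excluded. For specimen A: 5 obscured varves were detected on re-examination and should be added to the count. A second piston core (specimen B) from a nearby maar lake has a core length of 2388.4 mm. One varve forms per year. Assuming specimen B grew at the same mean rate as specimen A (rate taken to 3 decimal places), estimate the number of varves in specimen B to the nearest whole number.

Specimen A: correcting the raw count gives 17200 − 14 + 5 = 17191 true varves.
A: Mean rate = 3048.9 mm / 17191 years ≈ 0.177 mm per year.
For B, 2388.4 / 0.177 = 13493.79 years ≈ 13494 varves.

13494 varves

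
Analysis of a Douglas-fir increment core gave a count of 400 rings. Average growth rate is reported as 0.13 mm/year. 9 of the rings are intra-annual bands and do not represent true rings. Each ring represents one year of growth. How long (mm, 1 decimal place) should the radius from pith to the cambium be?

Correcting the raw count gives 400 − 9 = 391 true rings.
391 years at 0.13 mm/year gives 0.13 × 391 = 50.8 mm.

50.8 mm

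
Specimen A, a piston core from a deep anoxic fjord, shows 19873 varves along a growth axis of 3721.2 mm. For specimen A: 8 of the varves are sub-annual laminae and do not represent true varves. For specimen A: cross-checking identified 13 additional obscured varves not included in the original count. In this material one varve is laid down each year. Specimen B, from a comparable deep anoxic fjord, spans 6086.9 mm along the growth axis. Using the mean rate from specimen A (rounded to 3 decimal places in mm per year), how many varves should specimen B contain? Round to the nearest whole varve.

32550 varves

Specimen A: correcting the raw count gives 19873 − 8 + 13 = 19878 true varves.
A: Extension rate ≈ 3721.2 / 19878 = 0.187 mm per year.
B spans 6086.9 / 0.187 = 32550.27 years ≈ 32550 varves.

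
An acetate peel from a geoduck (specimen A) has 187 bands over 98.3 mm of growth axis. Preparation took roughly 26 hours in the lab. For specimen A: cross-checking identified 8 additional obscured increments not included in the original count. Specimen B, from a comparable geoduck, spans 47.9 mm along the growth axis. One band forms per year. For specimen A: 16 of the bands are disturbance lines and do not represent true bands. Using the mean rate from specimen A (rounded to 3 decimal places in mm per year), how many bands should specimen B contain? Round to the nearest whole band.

87 bands

Specimen A: after corrections the count is 187 − 16 + 8 = 179 bands.
A: Extension rate ≈ 98.3 / 179 = 0.549 mm/year.
Specimen B: 47.9 mm / 0.549 mm per year = 87.25 years ≈ 87 bands.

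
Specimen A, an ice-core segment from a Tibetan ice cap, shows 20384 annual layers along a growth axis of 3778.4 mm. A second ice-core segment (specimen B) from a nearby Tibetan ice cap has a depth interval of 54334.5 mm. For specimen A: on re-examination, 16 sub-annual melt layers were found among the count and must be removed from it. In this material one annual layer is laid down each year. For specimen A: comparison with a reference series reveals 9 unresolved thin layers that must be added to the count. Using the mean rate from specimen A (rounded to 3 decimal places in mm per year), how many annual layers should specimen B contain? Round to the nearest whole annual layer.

Specimen A: after corrections the count is 20384 − 16 + 9 = 20377 annual layers.
A: Mean rate = 3778.4 mm / 20377 years ≈ 0.185 mm per year.
B spans 54334.5 / 0.185 = 293700.00 years ≈ 293700 annual layers.

293700 annual layers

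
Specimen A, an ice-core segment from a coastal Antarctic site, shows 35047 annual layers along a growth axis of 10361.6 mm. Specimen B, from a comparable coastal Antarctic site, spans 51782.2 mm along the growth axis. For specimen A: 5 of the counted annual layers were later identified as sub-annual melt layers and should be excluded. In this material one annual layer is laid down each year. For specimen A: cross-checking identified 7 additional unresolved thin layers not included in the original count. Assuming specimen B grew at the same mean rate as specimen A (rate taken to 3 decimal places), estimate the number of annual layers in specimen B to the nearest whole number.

174940 annual layers

Specimen A: correcting the raw count gives 35047 − 5 + 7 = 35049 true annual layers.
A: 10361.6 mm over 35049 years gives 10361.6 / 35049 ≈ 0.296 mm/yr.
B spans 51782.2 / 0.296 = 174939.86 years ≈ 174940 annual layers.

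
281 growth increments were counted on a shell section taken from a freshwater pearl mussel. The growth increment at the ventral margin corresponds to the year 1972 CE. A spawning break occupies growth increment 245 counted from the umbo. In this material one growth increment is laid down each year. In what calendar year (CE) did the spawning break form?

1936 CE

Between growth increment 245 and the ventral margin there are 281 − 245 = 36 growth increments.
Counting back 36 years from 1972 CE places the spawning break in 1972 − 36 = 1936 CE.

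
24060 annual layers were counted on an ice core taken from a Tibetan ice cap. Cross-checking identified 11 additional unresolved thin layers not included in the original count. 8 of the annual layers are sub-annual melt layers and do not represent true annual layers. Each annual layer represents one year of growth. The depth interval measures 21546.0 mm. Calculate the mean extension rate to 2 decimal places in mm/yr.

Adjusted count: 24060 − 8 + 11 = 24063 annual layers.
21546.0 mm over 24063 years gives 21546.0 / 24063 ≈ 0.90 mm/yr.

0.90 mm/yr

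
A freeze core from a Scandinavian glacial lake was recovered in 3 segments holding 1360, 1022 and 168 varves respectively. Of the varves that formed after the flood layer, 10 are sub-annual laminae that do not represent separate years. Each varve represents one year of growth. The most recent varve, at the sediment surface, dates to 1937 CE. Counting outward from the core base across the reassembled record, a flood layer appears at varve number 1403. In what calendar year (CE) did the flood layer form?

Total varves = 1360 + 1022 + 168 = 2550.
Between varve 1403 and the sediment surface there are 2550 − 1403 = 1147 varves.
Excluding 10 false varves: 1147 − 10 = 1137.
The varve at the sediment surface is 1937 CE, so the flood layer dates to 1937 − 1137 = 800 CE.

800 CE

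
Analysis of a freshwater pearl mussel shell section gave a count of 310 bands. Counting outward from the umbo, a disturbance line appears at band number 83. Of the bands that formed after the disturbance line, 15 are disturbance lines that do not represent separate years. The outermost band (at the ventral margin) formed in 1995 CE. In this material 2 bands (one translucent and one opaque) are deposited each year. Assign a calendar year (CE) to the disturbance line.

1889 CE

Between band 83 and the ventral margin there are 310 − 83 = 227 bands.
227 − 15 false = 212 true bands after the disturbance line.
Dividing by 2 bands per year: 212 / 2 = 106 years.
The band at the ventral margin is 1995 CE, so the disturbance line dates to 1995 − 106 = 1889 CE.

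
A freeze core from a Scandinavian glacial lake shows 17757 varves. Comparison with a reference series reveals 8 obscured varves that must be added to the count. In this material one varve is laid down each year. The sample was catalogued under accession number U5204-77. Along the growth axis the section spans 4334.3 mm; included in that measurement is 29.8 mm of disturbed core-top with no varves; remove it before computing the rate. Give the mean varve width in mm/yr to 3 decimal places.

After corrections the count is 17757 + 8 = 17765 varves.
The growth record spans 4334.3 − 29.8 = 4304.5 mm.
4304.5 mm over 17765 years gives 4304.5 / 17765 ≈ 0.242 mm/yr.

0.242 mm/yr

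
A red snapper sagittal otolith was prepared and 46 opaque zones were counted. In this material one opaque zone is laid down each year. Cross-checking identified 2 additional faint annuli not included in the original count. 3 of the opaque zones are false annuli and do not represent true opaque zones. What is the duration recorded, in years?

True opaque zone count = 46 − 3 + 2 = 45.
At one opaque zone per year, that is 45 years.

45 years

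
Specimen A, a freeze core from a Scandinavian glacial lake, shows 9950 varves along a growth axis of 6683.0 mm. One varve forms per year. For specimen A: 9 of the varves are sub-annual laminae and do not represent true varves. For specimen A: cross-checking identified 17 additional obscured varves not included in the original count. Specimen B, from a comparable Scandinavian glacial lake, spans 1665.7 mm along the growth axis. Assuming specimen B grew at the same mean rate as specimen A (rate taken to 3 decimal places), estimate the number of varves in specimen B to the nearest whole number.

Specimen A: true varve count = 9950 − 9 + 17 = 9958.
A: Extension rate ≈ 6683.0 / 9958 = 0.671 mm/year.
B spans 1665.7 / 0.671 = 2482.41 years ≈ 2482 varves.

2482 varves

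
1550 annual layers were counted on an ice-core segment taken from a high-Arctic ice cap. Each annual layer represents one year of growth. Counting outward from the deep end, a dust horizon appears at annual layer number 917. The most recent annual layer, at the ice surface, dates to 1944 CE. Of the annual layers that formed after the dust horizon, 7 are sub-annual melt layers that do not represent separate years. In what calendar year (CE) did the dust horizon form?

1550 − 917 = 633 annual layers lie beyond the dust horizon toward the ice surface.
Excluding 7 false annual layers: 633 − 7 = 626.
1944 − 626 = 1318 CE.

1318 CE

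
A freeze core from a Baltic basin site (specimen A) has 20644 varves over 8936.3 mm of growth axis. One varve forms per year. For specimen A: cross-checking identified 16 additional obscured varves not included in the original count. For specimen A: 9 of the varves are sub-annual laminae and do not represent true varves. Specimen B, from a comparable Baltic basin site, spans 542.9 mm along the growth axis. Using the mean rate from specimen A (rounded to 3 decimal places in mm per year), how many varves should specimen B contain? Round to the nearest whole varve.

Specimen A: adjusted count: 20644 − 9 + 16 = 20651 varves.
A: Mean rate = 8936.3 mm / 20651 years ≈ 0.433 mm per year.
B spans 542.9 / 0.433 = 1253.81 years ≈ 1254 varves.

1254 varves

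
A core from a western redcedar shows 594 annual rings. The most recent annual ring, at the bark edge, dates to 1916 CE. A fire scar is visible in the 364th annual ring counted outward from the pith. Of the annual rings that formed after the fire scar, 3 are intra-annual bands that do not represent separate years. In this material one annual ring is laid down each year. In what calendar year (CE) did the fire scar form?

The fire scar sits at annual ring 364 from the pith, so 594 − 364 = 230 annual rings formed after it.
Removing the 3 false annual rings leaves 230 − 3 = 227 true annual rings beyond the fire scar.
The annual ring at the bark edge is 1916 CE, so the fire scar dates to 1916 − 227 = 1689 CE.

1689 CE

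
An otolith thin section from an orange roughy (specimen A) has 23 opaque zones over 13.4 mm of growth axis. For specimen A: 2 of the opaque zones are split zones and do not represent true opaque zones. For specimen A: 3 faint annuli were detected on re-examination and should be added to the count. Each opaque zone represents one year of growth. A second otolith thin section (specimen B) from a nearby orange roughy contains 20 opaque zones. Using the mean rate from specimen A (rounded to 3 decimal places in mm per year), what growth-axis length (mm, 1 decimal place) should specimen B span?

11.2 mm

Specimen A: true opaque zone count = 23 − 2 + 3 = 24.
A: 13.4 mm over 24 years gives 13.4 / 24 ≈ 0.558 mm/year.
B's length ≈ 0.558 × 20 = 11.2 mm.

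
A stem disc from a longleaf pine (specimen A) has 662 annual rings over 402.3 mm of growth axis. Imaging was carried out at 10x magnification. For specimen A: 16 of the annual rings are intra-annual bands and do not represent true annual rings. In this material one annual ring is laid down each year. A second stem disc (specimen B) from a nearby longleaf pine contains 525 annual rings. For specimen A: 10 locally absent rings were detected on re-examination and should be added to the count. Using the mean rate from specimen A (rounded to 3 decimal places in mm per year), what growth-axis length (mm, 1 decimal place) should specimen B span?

Specimen A: after corrections the count is 662 − 16 + 10 = 656 annual rings.
A: 402.3 mm over 656 years gives 402.3 / 656 ≈ 0.613 mm/year.
B's length ≈ 0.613 × 525 = 321.8 mm.

321.8 mm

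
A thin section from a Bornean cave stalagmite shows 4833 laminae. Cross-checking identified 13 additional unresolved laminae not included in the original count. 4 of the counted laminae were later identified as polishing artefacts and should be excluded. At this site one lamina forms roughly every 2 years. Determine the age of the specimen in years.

Adjusted count: 4833 − 4 + 13 = 4842 laminae.
Multiplying by 2 years per lamina: 4842 × 2 = 9684 years.

9684 years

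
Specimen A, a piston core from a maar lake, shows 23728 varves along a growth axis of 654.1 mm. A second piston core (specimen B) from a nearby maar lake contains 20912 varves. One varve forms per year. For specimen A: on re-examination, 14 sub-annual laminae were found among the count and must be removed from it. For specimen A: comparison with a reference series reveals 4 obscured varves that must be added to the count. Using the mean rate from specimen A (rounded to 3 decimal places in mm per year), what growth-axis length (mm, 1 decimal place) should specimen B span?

585.5 mm

Specimen A: correcting the raw count gives 23728 − 14 + 4 = 23718 true varves.
A: Mean rate = 654.1 mm / 23718 years ≈ 0.028 mm/yr.
Length of B = 0.028 × 20912 = 585.5 mm.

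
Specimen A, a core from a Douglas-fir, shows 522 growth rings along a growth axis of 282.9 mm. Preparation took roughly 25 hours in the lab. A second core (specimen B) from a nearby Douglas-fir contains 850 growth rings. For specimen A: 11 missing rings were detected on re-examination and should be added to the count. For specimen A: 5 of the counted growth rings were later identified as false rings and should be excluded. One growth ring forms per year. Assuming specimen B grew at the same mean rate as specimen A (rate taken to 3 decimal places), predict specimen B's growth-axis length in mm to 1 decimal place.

Specimen A: after corrections the count is 522 − 5 + 11 = 528 growth rings.
A: Extension rate ≈ 282.9 / 528 = 0.536 mm/year.
B's length ≈ 0.536 × 850 = 455.6 mm.

455.6 mm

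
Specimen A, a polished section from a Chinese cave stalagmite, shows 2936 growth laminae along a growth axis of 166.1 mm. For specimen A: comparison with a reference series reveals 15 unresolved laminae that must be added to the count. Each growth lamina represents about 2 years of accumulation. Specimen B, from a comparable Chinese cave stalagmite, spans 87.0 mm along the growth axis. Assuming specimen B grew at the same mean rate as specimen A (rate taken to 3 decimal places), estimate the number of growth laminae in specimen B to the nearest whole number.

1554 growth laminae

Specimen A: after corrections the count is 2936 + 15 = 2951 growth laminae.
Specimen A: multiplying by 2 years per growth lamina: 2951 × 2 = 5902 years.
A: Mean rate = 166.1 mm / 5902 years ≈ 0.028 mm/year.
Specimen B: 87.0 mm / 0.028 mm per year = 3107.14 years; at 2 years per growth lamina that is 3107.14 / 2 ≈ 1554 growth laminae.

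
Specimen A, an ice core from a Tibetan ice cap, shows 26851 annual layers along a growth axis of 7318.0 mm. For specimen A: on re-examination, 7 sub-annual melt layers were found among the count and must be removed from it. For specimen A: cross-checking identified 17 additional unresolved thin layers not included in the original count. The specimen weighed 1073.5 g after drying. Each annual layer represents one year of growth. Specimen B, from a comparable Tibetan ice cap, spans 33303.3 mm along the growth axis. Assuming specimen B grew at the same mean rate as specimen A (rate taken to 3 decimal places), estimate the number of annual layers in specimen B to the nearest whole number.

122439 annual layers

Specimen A: correcting the raw count gives 26851 − 7 + 17 = 26861 true annual layers.
A: Extension rate ≈ 7318.0 / 26861 = 0.272 mm per year.
For B, 33303.3 / 0.272 = 122438.60 years ≈ 122439 annual layers.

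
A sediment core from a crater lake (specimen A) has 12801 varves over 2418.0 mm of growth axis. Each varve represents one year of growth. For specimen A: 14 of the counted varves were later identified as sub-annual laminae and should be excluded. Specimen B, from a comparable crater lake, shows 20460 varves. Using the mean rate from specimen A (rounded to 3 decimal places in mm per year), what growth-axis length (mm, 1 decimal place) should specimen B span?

Specimen A: correcting the raw count gives 12801 − 14 = 12787 true varves.
A: Mean rate = 2418.0 mm / 12787 years ≈ 0.189 mm/yr.
Length of B = 0.189 × 20460 = 3866.9 mm.

3866.9 mm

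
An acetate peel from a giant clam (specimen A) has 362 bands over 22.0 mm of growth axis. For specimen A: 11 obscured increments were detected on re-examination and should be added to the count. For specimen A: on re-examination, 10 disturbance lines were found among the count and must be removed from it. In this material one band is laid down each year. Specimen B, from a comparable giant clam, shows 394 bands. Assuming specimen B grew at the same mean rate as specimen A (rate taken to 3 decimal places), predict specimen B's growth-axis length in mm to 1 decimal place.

24.0 mm

Specimen A: correcting the raw count gives 362 − 10 + 11 = 363 true bands.
A: Extension rate ≈ 22.0 / 363 = 0.061 mm/yr.
Length of B = 0.061 × 394 = 24.0 mm.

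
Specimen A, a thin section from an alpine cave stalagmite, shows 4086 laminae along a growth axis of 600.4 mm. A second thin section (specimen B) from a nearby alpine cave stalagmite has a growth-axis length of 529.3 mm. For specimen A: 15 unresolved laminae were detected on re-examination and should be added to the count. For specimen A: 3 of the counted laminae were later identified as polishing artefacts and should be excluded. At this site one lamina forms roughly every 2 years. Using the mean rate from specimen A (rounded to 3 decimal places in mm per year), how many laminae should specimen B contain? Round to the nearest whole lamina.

Specimen A: correcting the raw count gives 4086 − 3 + 15 = 4098 true laminae.
Specimen A: 4098 laminae at 2 years each span 4098 × 2 = 8196 years.
A: Mean rate = 600.4 mm / 8196 years ≈ 0.073 mm/yr.
Specimen B: 529.3 mm / 0.073 mm per year = 7250.68 years; at 2 years per lamina that is 7250.68 / 2 ≈ 3625 laminae.

3625 laminae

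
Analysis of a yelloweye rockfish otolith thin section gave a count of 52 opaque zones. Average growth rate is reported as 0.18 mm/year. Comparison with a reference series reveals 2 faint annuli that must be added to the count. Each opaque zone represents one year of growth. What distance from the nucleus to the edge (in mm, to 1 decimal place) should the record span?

True opaque zone count = 52 + 2 = 54.
54 years at 0.18 mm/year gives 0.18 × 54 = 9.7 mm.

9.7 mm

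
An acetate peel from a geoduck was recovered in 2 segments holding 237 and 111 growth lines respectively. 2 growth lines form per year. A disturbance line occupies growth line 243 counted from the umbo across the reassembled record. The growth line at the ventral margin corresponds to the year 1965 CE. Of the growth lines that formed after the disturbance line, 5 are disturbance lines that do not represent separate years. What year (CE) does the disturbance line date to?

1915 CE

Total growth lines = 237 + 111 = 348.
The disturbance line sits at growth line 243 from the umbo, so 348 − 243 = 105 growth lines formed after it.
Excluding 5 false growth lines: 105 − 5 = 100.
With 2 growth lines per year, 100 / 2 = 50 years.
1965 − 50 = 1915 CE.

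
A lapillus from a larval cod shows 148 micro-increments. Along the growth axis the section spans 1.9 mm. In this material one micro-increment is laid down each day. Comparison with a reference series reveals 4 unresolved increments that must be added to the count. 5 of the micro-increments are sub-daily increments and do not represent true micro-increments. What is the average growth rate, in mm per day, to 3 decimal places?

After corrections the count is 148 − 5 + 4 = 147 micro-increments.
Mean rate = 1.9 mm / 147 days ≈ 0.013 mm per day.

0.013 mm per day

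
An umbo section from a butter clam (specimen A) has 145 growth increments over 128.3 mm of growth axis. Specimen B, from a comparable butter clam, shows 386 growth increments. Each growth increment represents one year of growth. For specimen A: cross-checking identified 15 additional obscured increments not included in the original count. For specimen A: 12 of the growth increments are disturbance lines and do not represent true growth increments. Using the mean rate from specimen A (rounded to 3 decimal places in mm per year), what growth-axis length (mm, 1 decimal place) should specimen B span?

334.7 mm

Specimen A: after corrections the count is 145 − 12 + 15 = 148 growth increments.
A: 128.3 mm over 148 years gives 128.3 / 148 ≈ 0.867 mm per year.
Length of B = 0.867 × 386 = 334.7 mm.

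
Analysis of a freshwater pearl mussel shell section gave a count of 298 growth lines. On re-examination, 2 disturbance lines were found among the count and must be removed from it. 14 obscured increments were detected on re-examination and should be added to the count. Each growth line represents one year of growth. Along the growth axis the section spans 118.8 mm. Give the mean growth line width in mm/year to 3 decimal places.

True growth line count = 298 − 2 + 14 = 310.
Mean rate = 118.8 mm / 310 years ≈ 0.383 mm/year.

0.383 mm/year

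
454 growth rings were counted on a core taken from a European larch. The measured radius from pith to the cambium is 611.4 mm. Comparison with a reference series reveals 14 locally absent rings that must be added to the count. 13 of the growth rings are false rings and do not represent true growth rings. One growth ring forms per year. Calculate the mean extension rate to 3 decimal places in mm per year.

Adjusted count: 454 − 13 + 14 = 455 growth rings.
Extension rate ≈ 611.4 / 455 = 1.344 mm per year.

1.344 mm per year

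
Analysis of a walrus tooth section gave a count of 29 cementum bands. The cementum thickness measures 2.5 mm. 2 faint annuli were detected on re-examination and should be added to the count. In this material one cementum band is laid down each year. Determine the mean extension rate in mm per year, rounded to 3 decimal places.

Adjusted count: 29 + 2 = 31 cementum bands.
Extension rate ≈ 2.5 / 31 = 0.081 mm per year.

0.081 mm per year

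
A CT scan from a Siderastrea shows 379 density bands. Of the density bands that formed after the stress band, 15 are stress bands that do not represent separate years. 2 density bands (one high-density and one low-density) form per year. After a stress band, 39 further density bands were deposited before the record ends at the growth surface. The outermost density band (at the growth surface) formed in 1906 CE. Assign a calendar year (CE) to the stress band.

1894 CE

39 density bands formed after the stress band.
Removing the 15 false density bands leaves 39 − 15 = 24 true density bands beyond the stress band.
With 2 density bands per year, 24 / 2 = 12 years.
1906 − 12 = 1894 CE.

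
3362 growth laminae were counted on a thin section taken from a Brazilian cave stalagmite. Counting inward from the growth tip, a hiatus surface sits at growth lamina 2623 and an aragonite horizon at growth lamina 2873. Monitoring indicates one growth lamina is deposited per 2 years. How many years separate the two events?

500 years

The two markers are separated by 2873 − 2623 = 250 growth laminae.
Multiplying by 2 years per growth lamina: 250 × 2 = 500 years.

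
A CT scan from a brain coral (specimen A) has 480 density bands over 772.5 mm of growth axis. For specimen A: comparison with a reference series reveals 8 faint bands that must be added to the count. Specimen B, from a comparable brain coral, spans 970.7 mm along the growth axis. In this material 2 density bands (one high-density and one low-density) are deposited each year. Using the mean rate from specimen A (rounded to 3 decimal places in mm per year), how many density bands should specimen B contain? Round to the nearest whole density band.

Specimen A: true density band count = 480 + 8 = 488.
Specimen A: dividing by 2 density bands per year: 488 / 2 = 244 years.
A: 772.5 mm over 244 years gives 772.5 / 244 ≈ 3.166 mm/year.
Specimen B: 970.7 mm / 3.166 mm per year = 306.60 years; at 2 density bands per year that is 306.60 × 2 ≈ 613 density bands.

613 density bands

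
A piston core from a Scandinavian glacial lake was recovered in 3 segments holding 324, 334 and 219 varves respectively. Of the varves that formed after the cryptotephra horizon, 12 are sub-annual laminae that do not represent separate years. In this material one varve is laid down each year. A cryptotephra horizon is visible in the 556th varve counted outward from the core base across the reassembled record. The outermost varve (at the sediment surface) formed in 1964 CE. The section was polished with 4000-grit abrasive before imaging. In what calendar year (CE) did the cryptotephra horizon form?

Total varves = 324 + 334 + 219 = 877.
The cryptotephra horizon sits at varve 556 from the core base, so 877 − 556 = 321 varves formed after it.
Excluding 12 false varves: 321 − 12 = 309.
Counting back 309 years from 1964 CE places the cryptotephra horizon in 1964 − 309 = 1655 CE.

1655 CE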